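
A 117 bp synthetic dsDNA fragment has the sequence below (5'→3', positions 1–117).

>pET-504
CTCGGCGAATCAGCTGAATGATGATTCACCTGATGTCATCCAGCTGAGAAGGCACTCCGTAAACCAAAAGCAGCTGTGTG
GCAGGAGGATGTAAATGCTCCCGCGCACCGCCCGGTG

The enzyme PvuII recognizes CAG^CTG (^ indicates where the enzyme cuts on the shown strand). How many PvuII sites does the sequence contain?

3

CAGCTG occurs starting at positions 11, 41, 71.
PvuII cuts at 3 sites.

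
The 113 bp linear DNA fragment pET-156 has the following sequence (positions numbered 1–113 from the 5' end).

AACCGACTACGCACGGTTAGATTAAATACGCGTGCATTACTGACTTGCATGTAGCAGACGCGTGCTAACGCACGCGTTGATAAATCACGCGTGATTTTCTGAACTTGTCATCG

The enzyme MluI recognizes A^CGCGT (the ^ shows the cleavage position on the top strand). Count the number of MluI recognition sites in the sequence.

ACGCGT occurs starting at positions 28, 58, 72, 87.
MluI cuts at 4 sites.

4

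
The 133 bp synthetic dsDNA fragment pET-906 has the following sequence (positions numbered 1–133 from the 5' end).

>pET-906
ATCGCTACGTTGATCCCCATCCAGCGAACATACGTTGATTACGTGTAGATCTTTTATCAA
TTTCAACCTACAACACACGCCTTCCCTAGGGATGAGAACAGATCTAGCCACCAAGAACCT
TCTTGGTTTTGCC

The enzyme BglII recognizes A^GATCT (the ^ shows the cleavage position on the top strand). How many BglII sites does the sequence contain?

2

AGATCT occurs starting at positions 47, 100.
BglII cuts at 2 sites.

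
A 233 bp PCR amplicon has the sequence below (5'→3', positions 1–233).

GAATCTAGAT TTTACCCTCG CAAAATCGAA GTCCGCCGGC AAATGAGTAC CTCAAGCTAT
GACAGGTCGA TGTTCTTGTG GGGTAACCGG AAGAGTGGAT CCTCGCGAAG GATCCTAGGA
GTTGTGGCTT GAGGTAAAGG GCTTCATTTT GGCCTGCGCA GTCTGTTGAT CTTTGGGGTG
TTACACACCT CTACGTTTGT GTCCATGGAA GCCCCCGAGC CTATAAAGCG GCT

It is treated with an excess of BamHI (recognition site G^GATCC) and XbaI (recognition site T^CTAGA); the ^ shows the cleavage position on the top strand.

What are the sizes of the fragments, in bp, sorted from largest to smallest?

BamHI sites (GGATCC) start at positions 97, 110.
BamHI cuts after the first base of each site, so after positions 97, 110.
The XbaI site (TCTAGA) starts at position 4.
XbaI cuts after the first base of each site, so after position 4.
Combined cut positions: 4, 97, 110.
Linear molecule, 3 cuts → 4 fragments:
  1–4 → 4 bp
  5–97 → 93 bp
  98–110 → 13 bp
  111–233 → 123 bp
Sorted largest to smallest: 123, 93, 13, 4 bp.

123, 93, 13, 4 bp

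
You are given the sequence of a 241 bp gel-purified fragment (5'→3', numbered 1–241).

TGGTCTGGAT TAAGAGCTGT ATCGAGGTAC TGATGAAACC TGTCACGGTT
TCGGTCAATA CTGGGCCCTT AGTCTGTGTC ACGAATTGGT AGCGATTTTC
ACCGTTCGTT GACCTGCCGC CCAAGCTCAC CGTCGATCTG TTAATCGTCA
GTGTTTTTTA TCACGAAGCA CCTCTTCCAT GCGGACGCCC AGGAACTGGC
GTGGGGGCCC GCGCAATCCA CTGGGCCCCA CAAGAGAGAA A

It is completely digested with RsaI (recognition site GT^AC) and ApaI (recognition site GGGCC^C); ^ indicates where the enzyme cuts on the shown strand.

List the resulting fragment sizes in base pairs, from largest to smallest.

The RsaI site (GTAC) starts at position 27.
RsaI cuts after base 2 of each site, so after position 28.
ApaI sites (GGGCCC) start at positions 63, 205, 223.
ApaI cuts after base 5 of each site (before the last base), so after positions 67, 209, 227.
Combined cut positions: 28, 67, 209, 227.
Linear molecule, 4 cuts → 5 fragments:
  1–28 → 28 bp
  29–67 → 39 bp
  68–209 → 142 bp
  210–227 → 18 bp
  228–241 → 14 bp
Sorted largest to smallest: 142, 39, 28, 18, 14 bp.

142, 39, 28, 18, 14 bp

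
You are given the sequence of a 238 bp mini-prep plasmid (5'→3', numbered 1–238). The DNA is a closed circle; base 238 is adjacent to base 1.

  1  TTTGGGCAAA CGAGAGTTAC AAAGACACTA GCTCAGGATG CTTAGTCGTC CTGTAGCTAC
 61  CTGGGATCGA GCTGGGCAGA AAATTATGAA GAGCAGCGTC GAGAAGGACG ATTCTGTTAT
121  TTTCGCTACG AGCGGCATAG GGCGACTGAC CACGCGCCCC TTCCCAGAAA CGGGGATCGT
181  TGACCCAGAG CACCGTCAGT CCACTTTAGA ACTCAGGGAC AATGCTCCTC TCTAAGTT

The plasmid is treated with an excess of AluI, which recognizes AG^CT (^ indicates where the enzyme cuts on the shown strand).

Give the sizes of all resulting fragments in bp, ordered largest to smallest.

198, 25, 15 bp

AluI sites (AGCT) start at positions 30, 55, 70.
AluI cuts after base 2 of each site, so after positions 31, 56, 71.
Circular molecule, 3 cuts → 3 fragments:
  32–56 → 25 bp
  57–71 → 15 bp
  72–238 then 1–31 → 167 + 31 = 198 bp
Sorted largest to smallest: 198, 25, 15 bp.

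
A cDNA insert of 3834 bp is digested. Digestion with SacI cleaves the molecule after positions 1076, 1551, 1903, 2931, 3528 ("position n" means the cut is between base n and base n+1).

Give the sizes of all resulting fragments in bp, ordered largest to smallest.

Linear molecule, 5 cuts → 6 fragments:
  1076 − 0 = 1076 bp
  1551 − 1076 = 475 bp
  1903 − 1551 = 352 bp
  2931 − 1903 = 1028 bp
  3528 − 2931 = 597 bp
  3834 − 3528 = 306 bp
Sorted largest to smallest: 1076, 1028, 597, 475, 352, 306 bp.

1076, 1028, 597, 475, 352, 306 bp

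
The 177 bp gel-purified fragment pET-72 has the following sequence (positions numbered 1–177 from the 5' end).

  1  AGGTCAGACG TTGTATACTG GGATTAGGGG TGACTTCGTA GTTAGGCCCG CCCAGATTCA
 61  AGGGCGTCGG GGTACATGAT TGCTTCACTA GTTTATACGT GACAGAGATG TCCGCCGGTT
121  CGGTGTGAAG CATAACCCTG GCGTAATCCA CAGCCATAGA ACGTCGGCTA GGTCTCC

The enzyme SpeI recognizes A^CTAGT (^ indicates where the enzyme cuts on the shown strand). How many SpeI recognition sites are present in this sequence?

ACTAGT occurs starting at position 87.
SpeI cuts at 1 site.

1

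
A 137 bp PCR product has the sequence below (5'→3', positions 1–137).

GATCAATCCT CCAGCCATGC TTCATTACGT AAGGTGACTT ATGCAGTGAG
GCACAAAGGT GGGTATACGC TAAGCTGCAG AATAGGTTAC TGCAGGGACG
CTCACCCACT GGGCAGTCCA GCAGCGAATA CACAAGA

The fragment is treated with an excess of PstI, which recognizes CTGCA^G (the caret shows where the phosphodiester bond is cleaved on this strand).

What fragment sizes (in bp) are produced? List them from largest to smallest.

79, 43, 15 bp

PstI sites (CTGCAG) start at positions 75, 90.
PstI cuts after base 5 of each site (before the last base), so after positions 79, 94.
Linear molecule, 2 cuts → 3 fragments:
  1–79 → 79 bp
  80–94 → 15 bp
  95–137 → 43 bp
Sorted largest to smallest: 79, 43, 15 bp.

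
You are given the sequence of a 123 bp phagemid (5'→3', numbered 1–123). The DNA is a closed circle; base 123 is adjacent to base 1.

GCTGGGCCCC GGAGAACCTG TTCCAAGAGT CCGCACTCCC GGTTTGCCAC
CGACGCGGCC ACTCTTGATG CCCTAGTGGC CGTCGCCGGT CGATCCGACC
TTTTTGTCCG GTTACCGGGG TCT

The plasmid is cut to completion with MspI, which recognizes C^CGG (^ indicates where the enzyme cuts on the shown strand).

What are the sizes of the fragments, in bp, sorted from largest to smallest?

47, 30, 22, 17, 7 bp

MspI sites (CCGG) start at positions 9, 39, 86, 108, 115.
MspI cuts after the first base of each site, so after positions 9, 39, 86, 108, 115.
Circular molecule, 5 cuts → 5 fragments:
  10–39 → 30 bp
  40–86 → 47 bp
  87–108 → 22 bp
  109–115 → 7 bp
  116–123 then 1–9 → 8 + 9 = 17 bp
Sorted largest to smallest: 47, 30, 22, 17, 7 bp.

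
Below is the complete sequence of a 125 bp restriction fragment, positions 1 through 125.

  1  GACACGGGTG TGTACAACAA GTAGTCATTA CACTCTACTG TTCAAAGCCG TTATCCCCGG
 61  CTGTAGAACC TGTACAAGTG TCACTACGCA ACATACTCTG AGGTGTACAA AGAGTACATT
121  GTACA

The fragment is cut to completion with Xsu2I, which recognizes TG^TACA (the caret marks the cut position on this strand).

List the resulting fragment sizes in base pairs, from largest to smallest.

60, 33, 16, 12, 4 bp

Xsu2I sites (TGTACA) start at positions 11, 71, 104, 120.
Xsu2I cuts after base 2 of each site, so after positions 12, 72, 105, 121.
Linear molecule, 4 cuts → 5 fragments:
  1–12 → 12 bp
  13–72 → 60 bp
  73–105 → 33 bp
  106–121 → 16 bp
  122–125 → 4 bp
Sorted largest to smallest: 60, 33, 16, 12, 4 bp.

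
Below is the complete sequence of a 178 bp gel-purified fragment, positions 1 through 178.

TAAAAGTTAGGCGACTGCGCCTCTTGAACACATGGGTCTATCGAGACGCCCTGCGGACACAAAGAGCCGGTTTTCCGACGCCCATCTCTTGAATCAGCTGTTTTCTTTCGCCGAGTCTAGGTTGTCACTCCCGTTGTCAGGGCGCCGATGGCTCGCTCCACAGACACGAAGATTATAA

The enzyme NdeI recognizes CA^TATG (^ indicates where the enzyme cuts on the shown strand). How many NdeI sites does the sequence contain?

No occurrence of CATATG is present in the sequence.
NdeI does not cut: 0 sites.

0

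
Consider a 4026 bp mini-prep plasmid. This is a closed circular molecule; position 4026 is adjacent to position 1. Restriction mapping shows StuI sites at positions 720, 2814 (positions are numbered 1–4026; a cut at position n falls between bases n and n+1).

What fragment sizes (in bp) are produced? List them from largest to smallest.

Circular molecule, 2 cuts → 2 fragments:
  2814 − 720 = 2094 bp
  wrap: 4026 − 2814 + 720 = 1932 bp
Sorted largest to smallest: 2094, 1932 bp.

2094, 1932 bp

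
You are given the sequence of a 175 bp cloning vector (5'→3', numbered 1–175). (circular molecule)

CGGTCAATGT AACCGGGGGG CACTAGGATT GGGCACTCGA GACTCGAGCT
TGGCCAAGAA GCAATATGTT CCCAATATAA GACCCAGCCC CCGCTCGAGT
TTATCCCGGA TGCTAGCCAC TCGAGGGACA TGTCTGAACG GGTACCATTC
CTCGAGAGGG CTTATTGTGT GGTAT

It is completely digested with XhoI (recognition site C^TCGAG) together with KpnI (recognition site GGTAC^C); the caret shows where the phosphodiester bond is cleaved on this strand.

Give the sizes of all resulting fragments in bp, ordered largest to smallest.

60, 51, 26, 25, 7, 6 bp

XhoI sites (CTCGAG) start at positions 36, 43, 94, 120, 151.
XhoI cuts after the first base of each site, so after positions 36, 43, 94, 120, 151.
The KpnI site (GGTACC) starts at position 141.
KpnI cuts after base 5 of each site (before the last base), so after position 145.
Combined cut positions: 36, 43, 94, 120, 145, 151.
Circular molecule, 6 cuts → 6 fragments:
  37–43 → 7 bp
  44–94 → 51 bp
  95–120 → 26 bp
  121–145 → 25 bp
  146–151 → 6 bp
  152–175 then 1–36 → 24 + 36 = 60 bp
Sorted largest to smallest: 60, 51, 26, 25, 7, 6 bp.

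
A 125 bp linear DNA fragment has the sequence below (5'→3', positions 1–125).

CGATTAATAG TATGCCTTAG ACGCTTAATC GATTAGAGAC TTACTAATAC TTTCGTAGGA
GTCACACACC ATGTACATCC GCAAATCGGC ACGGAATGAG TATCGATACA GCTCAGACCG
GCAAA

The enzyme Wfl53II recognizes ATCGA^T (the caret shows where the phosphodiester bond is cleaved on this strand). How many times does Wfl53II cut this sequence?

ATCGAT occurs starting at positions 28, 102.
Wfl53II cuts at 2 sites.

2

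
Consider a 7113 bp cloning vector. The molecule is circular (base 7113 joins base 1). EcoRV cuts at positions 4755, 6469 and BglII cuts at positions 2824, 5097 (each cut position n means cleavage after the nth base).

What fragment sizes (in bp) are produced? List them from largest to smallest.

3468, 1931, 1372, 342 bp

Combined cut positions (sorted): 2824, 4755, 5097, 6469.
Circular molecule, 4 cuts → 4 fragments:
  4755 − 2824 = 1931 bp
  5097 − 4755 = 342 bp
  6469 − 5097 = 1372 bp
  wrap: 7113 − 6469 + 2824 = 3468 bp
Sorted largest to smallest: 3468, 1931, 1372, 342 bp.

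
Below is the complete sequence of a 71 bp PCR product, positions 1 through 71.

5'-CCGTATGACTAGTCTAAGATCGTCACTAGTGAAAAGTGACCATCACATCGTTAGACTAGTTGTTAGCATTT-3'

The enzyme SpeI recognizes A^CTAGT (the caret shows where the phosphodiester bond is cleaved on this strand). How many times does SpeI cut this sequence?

ACTAGT occurs starting at positions 8, 25, 55.
SpeI cuts at 3 sites.

3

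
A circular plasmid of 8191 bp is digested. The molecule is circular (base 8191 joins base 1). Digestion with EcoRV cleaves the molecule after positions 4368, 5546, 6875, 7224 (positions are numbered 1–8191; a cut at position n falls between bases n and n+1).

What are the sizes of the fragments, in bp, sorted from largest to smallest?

Circular molecule, 4 cuts → 4 fragments:
  5546 − 4368 = 1178 bp
  6875 − 5546 = 1329 bp
  7224 − 6875 = 349 bp
  wrap: 8191 − 7224 + 4368 = 5335 bp
Sorted largest to smallest: 5335, 1329, 1178, 349 bp.

5335, 1329, 1178, 349 bp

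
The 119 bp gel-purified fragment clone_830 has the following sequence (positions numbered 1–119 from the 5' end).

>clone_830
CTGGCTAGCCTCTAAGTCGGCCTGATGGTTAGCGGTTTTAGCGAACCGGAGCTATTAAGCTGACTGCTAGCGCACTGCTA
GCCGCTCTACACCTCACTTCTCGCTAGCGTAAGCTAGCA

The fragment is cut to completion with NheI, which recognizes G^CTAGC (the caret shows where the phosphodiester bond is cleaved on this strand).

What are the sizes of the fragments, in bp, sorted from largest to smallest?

NheI sites (GCTAGC) start at positions 4, 66, 77, 103, 113.
NheI cuts after the first base of each site, so after positions 4, 66, 77, 103, 113.
Linear molecule, 5 cuts → 6 fragments:
  1–4 → 4 bp
  5–66 → 62 bp
  67–77 → 11 bp
  78–103 → 26 bp
  104–113 → 10 bp
  114–119 → 6 bp
Sorted largest to smallest: 62, 26, 11, 10, 6, 4 bp.

62, 26, 11, 10, 6, 4 bp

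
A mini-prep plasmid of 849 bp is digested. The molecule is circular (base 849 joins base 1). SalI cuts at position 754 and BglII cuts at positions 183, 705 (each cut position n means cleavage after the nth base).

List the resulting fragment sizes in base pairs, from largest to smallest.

Combined cut positions (sorted): 183, 705, 754.
Circular molecule, 3 cuts → 3 fragments:
  705 − 183 = 522 bp
  754 − 705 = 49 bp
  wrap: 849 − 754 + 183 = 278 bp
Sorted largest to smallest: 522, 278, 49 bp.

522, 278, 49 bp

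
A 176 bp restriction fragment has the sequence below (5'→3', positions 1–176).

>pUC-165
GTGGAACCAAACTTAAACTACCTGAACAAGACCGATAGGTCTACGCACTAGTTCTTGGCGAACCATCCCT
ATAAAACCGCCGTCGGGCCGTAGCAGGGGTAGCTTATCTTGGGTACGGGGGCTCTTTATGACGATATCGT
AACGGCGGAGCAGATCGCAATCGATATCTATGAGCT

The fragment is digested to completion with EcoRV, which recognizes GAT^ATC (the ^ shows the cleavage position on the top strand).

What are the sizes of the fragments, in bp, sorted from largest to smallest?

EcoRV sites (GATATC) start at positions 133, 163.
EcoRV cuts after base 3 of each site, so after positions 135, 165.
Linear molecule, 2 cuts → 3 fragments:
  1–135 → 135 bp
  136–165 → 30 bp
  166–176 → 11 bp
Sorted largest to smallest: 135, 30, 11 bp.

135, 30, 11 bp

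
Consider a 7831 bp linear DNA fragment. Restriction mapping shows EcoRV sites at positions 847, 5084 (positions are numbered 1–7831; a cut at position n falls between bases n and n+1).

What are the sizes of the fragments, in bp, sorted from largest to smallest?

4237, 2747, 847 bp

Linear molecule, 2 cuts → 3 fragments:
  847 − 0 = 847 bp
  5084 − 847 = 4237 bp
  7831 − 5084 = 2747 bp
Sorted largest to smallest: 4237, 2747, 847 bp.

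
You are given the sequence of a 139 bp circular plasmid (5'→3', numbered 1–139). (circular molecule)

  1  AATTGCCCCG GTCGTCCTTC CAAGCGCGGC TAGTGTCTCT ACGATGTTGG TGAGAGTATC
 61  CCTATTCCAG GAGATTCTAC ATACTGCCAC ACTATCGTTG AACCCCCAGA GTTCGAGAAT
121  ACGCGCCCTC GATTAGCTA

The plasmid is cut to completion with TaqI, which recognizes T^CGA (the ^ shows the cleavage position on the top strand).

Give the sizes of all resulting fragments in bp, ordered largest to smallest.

TaqI sites (TCGA) start at positions 113, 129.
TaqI cuts after the first base of each site, so after positions 113, 129.
Circular molecule, 2 cuts → 2 fragments:
  114–129 → 16 bp
  130–139 then 1–113 → 10 + 113 = 123 bp
Sorted largest to smallest: 123, 16 bp.

123, 16 bp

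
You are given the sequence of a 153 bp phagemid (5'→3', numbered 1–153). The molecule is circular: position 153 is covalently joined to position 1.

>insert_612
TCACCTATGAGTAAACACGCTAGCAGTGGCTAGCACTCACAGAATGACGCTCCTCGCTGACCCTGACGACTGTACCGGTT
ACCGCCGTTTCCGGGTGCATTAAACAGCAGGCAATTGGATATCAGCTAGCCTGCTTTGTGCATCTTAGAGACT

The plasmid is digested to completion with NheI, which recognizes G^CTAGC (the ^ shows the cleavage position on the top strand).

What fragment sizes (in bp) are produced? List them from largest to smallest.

NheI sites (GCTAGC) start at positions 19, 29, 125.
NheI cuts after the first base of each site, so after positions 19, 29, 125.
Circular molecule, 3 cuts → 3 fragments:
  20–29 → 10 bp
  30–125 → 96 bp
  126–153 then 1–19 → 28 + 19 = 47 bp
Sorted largest to smallest: 96, 47, 10 bp.

96, 47, 10 bp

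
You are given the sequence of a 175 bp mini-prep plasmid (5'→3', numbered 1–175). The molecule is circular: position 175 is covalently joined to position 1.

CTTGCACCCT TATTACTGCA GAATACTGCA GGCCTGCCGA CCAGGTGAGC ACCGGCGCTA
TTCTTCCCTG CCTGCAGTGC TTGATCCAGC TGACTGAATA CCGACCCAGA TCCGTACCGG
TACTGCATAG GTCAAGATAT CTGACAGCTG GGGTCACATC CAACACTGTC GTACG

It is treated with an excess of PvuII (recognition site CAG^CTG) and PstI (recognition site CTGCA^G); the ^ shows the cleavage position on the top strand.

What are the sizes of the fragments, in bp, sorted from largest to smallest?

PvuII sites (CAGCTG) start at positions 87, 145.
PvuII cuts after base 3 of each site, so after positions 89, 147.
PstI sites (CTGCAG) start at positions 16, 26, 72.
PstI cuts after base 5 of each site (before the last base), so after positions 20, 30, 76.
Combined cut positions: 20, 30, 76, 89, 147.
Circular molecule, 5 cuts → 5 fragments:
  21–30 → 10 bp
  31–76 → 46 bp
  77–89 → 13 bp
  90–147 → 58 bp
  148–175 then 1–20 → 28 + 20 = 48 bp
Sorted largest to smallest: 58, 48, 46, 13, 10 bp.

58, 48, 46, 13, 10 bp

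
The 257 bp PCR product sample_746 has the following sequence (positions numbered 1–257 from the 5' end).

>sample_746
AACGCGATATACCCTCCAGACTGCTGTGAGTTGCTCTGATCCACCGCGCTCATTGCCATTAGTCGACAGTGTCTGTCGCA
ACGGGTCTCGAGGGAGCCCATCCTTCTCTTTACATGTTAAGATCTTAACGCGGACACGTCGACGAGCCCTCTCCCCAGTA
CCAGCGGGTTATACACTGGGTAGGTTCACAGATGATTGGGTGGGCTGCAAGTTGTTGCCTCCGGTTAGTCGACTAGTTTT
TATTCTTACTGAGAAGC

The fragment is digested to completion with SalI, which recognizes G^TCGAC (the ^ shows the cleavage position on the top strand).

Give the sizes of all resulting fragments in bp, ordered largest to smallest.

SalI sites (GTCGAC) start at positions 62, 138, 228.
SalI cuts after the first base of each site, so after positions 62, 138, 228.
Linear molecule, 3 cuts → 4 fragments:
  1–62 → 62 bp
  63–138 → 76 bp
  139–228 → 90 bp
  229–257 → 29 bp
Sorted largest to smallest: 90, 76, 62, 29 bp.

90, 76, 62, 29 bp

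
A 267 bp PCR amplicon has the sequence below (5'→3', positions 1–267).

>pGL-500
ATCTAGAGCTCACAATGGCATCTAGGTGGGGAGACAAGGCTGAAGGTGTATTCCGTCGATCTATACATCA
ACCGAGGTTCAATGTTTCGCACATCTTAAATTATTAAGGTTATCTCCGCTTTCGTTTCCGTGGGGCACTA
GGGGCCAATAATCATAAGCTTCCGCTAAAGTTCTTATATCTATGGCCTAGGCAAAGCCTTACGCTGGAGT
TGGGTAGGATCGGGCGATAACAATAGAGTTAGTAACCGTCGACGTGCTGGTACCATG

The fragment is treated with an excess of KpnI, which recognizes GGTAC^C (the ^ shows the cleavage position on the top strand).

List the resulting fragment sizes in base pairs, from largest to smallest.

263, 4 bp

The KpnI site (GGTACC) starts at position 259.
KpnI cuts after base 5 of each site (before the last base), so after position 263.
Linear molecule, 1 cut → 2 fragments:
  1–263 → 263 bp
  264–267 → 4 bp
Sorted largest to smallest: 263, 4 bp.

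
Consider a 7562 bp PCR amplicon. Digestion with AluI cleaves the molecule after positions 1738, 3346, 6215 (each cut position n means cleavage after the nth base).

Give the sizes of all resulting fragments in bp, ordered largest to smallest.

2869, 1738, 1608, 1347 bp

Linear molecule, 3 cuts → 4 fragments:
  1738 − 0 = 1738 bp
  3346 − 1738 = 1608 bp
  6215 − 3346 = 2869 bp
  7562 − 6215 = 1347 bp
Sorted largest to smallest: 2869, 1738, 1608, 1347 bp.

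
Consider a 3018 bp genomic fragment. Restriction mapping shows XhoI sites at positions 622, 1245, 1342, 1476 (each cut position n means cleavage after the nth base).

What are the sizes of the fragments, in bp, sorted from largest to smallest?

1542, 623, 622, 134, 97 bp

Linear molecule, 4 cuts → 5 fragments:
  622 − 0 = 622 bp
  1245 − 622 = 623 bp
  1342 − 1245 = 97 bp
  1476 − 1342 = 134 bp
  3018 − 1476 = 1542 bp
Sorted largest to smallest: 1542, 623, 622, 134, 97 bp.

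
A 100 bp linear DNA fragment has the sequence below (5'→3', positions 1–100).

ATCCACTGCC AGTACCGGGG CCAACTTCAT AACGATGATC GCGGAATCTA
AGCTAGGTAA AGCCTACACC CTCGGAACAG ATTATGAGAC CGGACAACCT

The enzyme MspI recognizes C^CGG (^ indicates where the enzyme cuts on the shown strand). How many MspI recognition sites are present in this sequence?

CCGG occurs starting at positions 15, 90.
MspI cuts at 2 sites.

2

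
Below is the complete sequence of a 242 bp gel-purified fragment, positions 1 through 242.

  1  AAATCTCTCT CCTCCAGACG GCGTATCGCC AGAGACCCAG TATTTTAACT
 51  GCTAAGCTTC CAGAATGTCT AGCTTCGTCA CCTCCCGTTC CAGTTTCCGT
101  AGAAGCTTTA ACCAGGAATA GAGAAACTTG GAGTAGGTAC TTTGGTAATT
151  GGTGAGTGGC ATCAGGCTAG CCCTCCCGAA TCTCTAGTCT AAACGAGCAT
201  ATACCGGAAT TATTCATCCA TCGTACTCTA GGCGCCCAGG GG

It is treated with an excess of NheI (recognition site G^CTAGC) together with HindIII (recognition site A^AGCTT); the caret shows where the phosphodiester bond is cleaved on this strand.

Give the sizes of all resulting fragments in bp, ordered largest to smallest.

The NheI site (GCTAGC) starts at position 166.
NheI cuts after the first base of each site, so after position 166.
HindIII sites (AAGCTT) start at positions 54, 103.
HindIII cuts after the first base of each site, so after positions 54, 103.
Combined cut positions: 54, 103, 166.
Linear molecule, 3 cuts → 4 fragments:
  1–54 → 54 bp
  55–103 → 49 bp
  104–166 → 63 bp
  167–242 → 76 bp
Sorted largest to smallest: 76, 63, 54, 49 bp.

76, 63, 54, 49 bp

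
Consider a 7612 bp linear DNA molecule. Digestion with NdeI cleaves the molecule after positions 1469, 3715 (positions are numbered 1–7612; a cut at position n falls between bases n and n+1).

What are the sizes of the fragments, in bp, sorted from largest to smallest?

Linear molecule, 2 cuts → 3 fragments:
  1469 − 0 = 1469 bp
  3715 − 1469 = 2246 bp
  7612 − 3715 = 3897 bp
Sorted largest to smallest: 3897, 2246, 1469 bp.

3897, 2246, 1469 bp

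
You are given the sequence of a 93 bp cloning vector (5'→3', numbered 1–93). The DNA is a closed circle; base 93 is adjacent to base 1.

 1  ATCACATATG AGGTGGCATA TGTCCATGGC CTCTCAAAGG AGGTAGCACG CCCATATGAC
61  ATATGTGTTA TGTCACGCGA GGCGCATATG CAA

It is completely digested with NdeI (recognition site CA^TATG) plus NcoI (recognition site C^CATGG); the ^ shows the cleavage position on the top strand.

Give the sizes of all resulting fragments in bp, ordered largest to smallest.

30, 25, 13, 12, 7, 6 bp

NdeI sites (CATATG) start at positions 5, 17, 53, 60, 85.
NdeI cuts after base 2 of each site, so after positions 6, 18, 54, 61, 86.
The NcoI site (CCATGG) starts at position 24.
NcoI cuts after the first base of each site, so after position 24.
Combined cut positions: 6, 18, 24, 54, 61, 86.
Circular molecule, 6 cuts → 6 fragments:
  7–18 → 12 bp
  19–24 → 6 bp
  25–54 → 30 bp
  55–61 → 7 bp
  62–86 → 25 bp
  87–93 then 1–6 → 7 + 6 = 13 bp
Sorted largest to smallest: 30, 25, 13, 12, 7, 6 bp.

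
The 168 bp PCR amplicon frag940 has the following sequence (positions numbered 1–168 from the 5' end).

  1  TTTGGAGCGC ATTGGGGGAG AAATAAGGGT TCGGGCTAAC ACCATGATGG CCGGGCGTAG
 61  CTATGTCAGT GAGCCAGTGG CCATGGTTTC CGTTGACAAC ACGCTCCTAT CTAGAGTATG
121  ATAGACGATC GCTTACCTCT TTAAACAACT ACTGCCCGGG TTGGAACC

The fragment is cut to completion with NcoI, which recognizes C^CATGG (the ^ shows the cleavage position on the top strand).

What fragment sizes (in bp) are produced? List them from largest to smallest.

87, 81 bp

The NcoI site (CCATGG) starts at position 81.
NcoI cuts after the first base of each site, so after position 81.
Linear molecule, 1 cut → 2 fragments:
  1–81 → 81 bp
  82–168 → 87 bp
Sorted largest to smallest: 87, 81 bp.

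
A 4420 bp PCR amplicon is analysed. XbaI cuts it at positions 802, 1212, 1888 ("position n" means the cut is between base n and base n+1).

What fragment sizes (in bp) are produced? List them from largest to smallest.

Linear molecule, 3 cuts → 4 fragments:
  802 − 0 = 802 bp
  1212 − 802 = 410 bp
  1888 − 1212 = 676 bp
  4420 − 1888 = 2532 bp
Sorted largest to smallest: 2532, 802, 676, 410 bp.

2532, 802, 676, 410 bp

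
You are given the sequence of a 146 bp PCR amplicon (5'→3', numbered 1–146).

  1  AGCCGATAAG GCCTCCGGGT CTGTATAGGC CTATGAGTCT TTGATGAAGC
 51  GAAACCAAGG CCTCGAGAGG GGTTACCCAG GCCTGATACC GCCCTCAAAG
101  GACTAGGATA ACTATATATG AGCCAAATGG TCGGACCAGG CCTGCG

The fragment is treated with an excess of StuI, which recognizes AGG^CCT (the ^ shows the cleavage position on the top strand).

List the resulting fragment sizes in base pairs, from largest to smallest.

59, 31, 21, 18, 11, 6 bp

StuI sites (AGGCCT) start at positions 9, 27, 58, 79, 138.
StuI cuts after base 3 of each site, so after positions 11, 29, 60, 81, 140.
Linear molecule, 5 cuts → 6 fragments:
  1–11 → 11 bp
  12–29 → 18 bp
  30–60 → 31 bp
  61–81 → 21 bp
  82–140 → 59 bp
  141–146 → 6 bp
Sorted largest to smallest: 59, 31, 21, 18, 11, 6 bp.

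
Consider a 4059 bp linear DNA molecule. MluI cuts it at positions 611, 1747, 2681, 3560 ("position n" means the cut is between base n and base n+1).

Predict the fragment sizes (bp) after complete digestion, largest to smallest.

1136, 934, 879, 611, 499 bp

Linear molecule, 4 cuts → 5 fragments:
  611 − 0 = 611 bp
  1747 − 611 = 1136 bp
  2681 − 1747 = 934 bp
  3560 − 2681 = 879 bp
  4059 − 3560 = 499 bp
Sorted largest to smallest: 1136, 934, 879, 611, 499 bp.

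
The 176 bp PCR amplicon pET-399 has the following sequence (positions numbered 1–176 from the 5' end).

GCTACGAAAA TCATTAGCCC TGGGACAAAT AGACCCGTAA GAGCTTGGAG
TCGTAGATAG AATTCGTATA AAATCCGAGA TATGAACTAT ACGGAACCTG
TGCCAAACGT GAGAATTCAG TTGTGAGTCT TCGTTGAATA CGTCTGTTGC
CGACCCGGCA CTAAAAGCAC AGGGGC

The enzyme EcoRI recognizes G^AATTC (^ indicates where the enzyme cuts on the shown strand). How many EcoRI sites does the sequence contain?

2

GAATTC occurs starting at positions 60, 113.
EcoRI cuts at 2 sites.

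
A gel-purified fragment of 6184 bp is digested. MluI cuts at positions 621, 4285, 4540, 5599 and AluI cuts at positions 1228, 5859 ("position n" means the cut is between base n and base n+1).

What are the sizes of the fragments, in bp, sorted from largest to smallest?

Combined cut positions (sorted): 621, 1228, 4285, 4540, 5599, 5859.
Linear molecule, 6 cuts → 7 fragments:
  621 − 0 = 621 bp
  1228 − 621 = 607 bp
  4285 − 1228 = 3057 bp
  4540 − 4285 = 255 bp
  5599 − 4540 = 1059 bp
  5859 − 5599 = 260 bp
  6184 − 5859 = 325 bp
Sorted largest to smallest: 3057, 1059, 621, 607, 325, 260, 255 bp.

3057, 1059, 621, 607, 325, 260, 255 bp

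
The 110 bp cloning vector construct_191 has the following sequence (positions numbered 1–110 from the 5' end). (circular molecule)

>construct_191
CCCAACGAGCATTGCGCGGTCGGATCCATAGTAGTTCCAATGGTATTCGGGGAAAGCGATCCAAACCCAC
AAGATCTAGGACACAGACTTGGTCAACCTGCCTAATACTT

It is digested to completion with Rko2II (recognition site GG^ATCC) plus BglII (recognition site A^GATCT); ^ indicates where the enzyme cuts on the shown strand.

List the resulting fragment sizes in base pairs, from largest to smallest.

The Rko2II site (GGATCC) starts at position 22.
Rko2II cuts after base 2 of each site, so after position 23.
The BglII site (AGATCT) starts at position 72.
BglII cuts after the first base of each site, so after position 72.
Combined cut positions: 23, 72.
Circular molecule, 2 cuts → 2 fragments:
  24–72 → 49 bp
  73–110 then 1–23 → 38 + 23 = 61 bp
Sorted largest to smallest: 61, 49 bp.

61, 49 bp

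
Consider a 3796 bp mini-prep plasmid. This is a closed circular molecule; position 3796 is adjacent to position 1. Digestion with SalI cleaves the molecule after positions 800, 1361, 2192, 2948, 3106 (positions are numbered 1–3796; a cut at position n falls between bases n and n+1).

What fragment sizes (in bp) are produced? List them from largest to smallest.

1490, 831, 756, 561, 158 bp

Circular molecule, 5 cuts → 5 fragments:
  1361 − 800 = 561 bp
  2192 − 1361 = 831 bp
  2948 − 2192 = 756 bp
  3106 − 2948 = 158 bp
  wrap: 3796 − 3106 + 800 = 1490 bp
Sorted largest to smallest: 1490, 831, 756, 561, 158 bp.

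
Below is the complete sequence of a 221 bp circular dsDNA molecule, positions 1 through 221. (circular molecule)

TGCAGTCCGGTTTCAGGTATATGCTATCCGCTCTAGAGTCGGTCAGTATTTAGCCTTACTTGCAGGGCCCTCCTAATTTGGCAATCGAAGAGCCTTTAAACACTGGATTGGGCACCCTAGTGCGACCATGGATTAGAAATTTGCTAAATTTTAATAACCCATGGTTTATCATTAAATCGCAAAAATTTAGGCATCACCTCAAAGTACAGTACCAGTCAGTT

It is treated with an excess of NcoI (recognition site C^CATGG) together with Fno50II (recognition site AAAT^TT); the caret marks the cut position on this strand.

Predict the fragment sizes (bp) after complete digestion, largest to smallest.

161, 27, 14, 10, 9 bp

NcoI sites (CCATGG) start at positions 126, 159.
NcoI cuts after the first base of each site, so after positions 126, 159.
Fno50II sites (AAATTT) start at positions 137, 146, 183.
Fno50II cuts after base 4 of each site, so after positions 140, 149, 186.
Combined cut positions: 126, 140, 149, 159, 186.
Circular molecule, 5 cuts → 5 fragments:
  127–140 → 14 bp
  141–149 → 9 bp
  150–159 → 10 bp
  160–186 → 27 bp
  187–221 then 1–126 → 35 + 126 = 161 bp
Sorted largest to smallest: 161, 27, 14, 10, 9 bp.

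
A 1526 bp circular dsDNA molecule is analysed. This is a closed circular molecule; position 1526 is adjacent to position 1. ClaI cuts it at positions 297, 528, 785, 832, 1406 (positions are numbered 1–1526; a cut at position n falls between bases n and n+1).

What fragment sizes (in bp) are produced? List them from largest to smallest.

574, 417, 257, 231, 47 bp

Circular molecule, 5 cuts → 5 fragments:
  528 − 297 = 231 bp
  785 − 528 = 257 bp
  832 − 785 = 47 bp
  1406 − 832 = 574 bp
  wrap: 1526 − 1406 + 297 = 417 bp
Sorted largest to smallest: 574, 417, 257, 231, 47 bp.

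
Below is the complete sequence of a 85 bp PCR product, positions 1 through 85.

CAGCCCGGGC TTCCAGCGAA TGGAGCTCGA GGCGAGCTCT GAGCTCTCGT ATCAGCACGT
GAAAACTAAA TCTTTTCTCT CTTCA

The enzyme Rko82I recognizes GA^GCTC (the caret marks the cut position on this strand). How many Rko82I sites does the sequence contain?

3

GAGCTC occurs starting at positions 23, 34, 41.
Rko82I cuts at 3 sites.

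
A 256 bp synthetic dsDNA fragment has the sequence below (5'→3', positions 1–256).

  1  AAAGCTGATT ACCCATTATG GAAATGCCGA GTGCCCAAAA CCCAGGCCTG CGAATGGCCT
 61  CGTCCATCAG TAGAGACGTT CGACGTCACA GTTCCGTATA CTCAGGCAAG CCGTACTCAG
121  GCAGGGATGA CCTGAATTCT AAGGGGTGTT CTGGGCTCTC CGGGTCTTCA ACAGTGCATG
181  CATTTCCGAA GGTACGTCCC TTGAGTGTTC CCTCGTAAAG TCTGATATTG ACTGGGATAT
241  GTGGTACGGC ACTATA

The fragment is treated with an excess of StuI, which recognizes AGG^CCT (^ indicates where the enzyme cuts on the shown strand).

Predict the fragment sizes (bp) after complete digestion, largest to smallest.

The StuI site (AGGCCT) starts at position 44.
StuI cuts after base 3 of each site, so after position 46.
Linear molecule, 1 cut → 2 fragments:
  1–46 → 46 bp
  47–256 → 210 bp
Sorted largest to smallest: 210, 46 bp.

210, 46 bp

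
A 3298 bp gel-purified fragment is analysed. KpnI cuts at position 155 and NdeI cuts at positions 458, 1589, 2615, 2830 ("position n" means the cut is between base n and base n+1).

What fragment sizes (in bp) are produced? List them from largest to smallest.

1131, 1026, 468, 303, 215, 155 bp

Combined cut positions (sorted): 155, 458, 1589, 2615, 2830.
Linear molecule, 5 cuts → 6 fragments:
  155 − 0 = 155 bp
  458 − 155 = 303 bp
  1589 − 458 = 1131 bp
  2615 − 1589 = 1026 bp
  2830 − 2615 = 215 bp
  3298 − 2830 = 468 bp
Sorted largest to smallest: 1131, 1026, 468, 303, 215, 155 bp.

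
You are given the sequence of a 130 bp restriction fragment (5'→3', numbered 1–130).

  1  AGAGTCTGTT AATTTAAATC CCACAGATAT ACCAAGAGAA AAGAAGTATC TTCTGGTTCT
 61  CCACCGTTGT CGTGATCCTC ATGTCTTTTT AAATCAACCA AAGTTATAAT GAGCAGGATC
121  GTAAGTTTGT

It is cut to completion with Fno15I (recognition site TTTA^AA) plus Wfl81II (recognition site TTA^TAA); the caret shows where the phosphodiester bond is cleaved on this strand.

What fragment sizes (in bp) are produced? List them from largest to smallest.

Fno15I sites (TTTAAA) start at positions 13, 88.
Fno15I cuts after base 4 of each site, so after positions 16, 91.
The Wfl81II site (TTATAA) starts at position 104.
Wfl81II cuts after base 3 of each site, so after position 106.
Combined cut positions: 16, 91, 106.
Linear molecule, 3 cuts → 4 fragments:
  1–16 → 16 bp
  17–91 → 75 bp
  92–106 → 15 bp
  107–130 → 24 bp
Sorted largest to smallest: 75, 24, 16, 15 bp.

75, 24, 16, 15 bp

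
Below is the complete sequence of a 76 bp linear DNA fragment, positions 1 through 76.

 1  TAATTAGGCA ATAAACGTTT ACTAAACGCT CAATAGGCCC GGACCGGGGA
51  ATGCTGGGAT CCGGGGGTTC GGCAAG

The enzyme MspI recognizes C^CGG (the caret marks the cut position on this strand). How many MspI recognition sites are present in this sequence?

3

CCGG occurs starting at positions 39, 44, 61.
MspI cuts at 3 sites.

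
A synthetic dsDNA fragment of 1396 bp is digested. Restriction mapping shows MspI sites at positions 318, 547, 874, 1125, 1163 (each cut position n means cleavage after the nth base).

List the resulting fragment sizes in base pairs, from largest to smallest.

327, 318, 251, 233, 229, 38 bp

Linear molecule, 5 cuts → 6 fragments:
  318 − 0 = 318 bp
  547 − 318 = 229 bp
  874 − 547 = 327 bp
  1125 − 874 = 251 bp
  1163 − 1125 = 38 bp
  1396 − 1163 = 233 bp
Sorted largest to smallest: 327, 318, 251, 233, 229, 38 bp.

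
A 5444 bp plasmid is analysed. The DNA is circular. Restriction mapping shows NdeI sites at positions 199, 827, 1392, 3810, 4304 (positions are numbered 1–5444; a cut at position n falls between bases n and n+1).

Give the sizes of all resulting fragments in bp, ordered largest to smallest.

Circular molecule, 5 cuts → 5 fragments:
  827 − 199 = 628 bp
  1392 − 827 = 565 bp
  3810 − 1392 = 2418 bp
  4304 − 3810 = 494 bp
  wrap: 5444 − 4304 + 199 = 1339 bp
Sorted largest to smallest: 2418, 1339, 628, 565, 494 bp.

2418, 1339, 628, 565, 494 bp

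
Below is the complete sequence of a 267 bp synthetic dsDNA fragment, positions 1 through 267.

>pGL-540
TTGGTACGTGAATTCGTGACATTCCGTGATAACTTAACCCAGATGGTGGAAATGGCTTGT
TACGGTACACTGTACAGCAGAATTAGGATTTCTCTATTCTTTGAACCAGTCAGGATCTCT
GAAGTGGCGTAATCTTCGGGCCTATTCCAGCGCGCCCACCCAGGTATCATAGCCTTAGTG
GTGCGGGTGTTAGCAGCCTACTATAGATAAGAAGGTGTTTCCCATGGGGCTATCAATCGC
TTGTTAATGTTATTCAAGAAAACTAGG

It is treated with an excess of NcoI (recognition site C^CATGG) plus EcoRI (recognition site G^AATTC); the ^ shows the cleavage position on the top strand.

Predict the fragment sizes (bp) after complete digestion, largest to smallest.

The NcoI site (CCATGG) starts at position 222.
NcoI cuts after the first base of each site, so after position 222.
The EcoRI site (GAATTC) starts at position 10.
EcoRI cuts after the first base of each site, so after position 10.
Combined cut positions: 10, 222.
Linear molecule, 2 cuts → 3 fragments:
  1–10 → 10 bp
  11–222 → 212 bp
  223–267 → 45 bp
Sorted largest to smallest: 212, 45, 10 bp.

212, 45, 10 bp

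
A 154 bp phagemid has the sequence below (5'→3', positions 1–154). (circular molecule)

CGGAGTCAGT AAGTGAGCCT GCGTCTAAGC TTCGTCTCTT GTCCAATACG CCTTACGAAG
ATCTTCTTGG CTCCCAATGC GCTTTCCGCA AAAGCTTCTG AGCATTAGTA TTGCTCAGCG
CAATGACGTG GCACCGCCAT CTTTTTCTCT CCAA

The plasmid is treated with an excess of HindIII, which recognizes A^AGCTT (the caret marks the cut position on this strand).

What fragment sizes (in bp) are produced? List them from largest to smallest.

HindIII sites (AAGCTT) start at positions 27, 92.
HindIII cuts after the first base of each site, so after positions 27, 92.
Circular molecule, 2 cuts → 2 fragments:
  28–92 → 65 bp
  93–154 then 1–27 → 62 + 27 = 89 bp
Sorted largest to smallest: 89, 65 bp.

89, 65 bp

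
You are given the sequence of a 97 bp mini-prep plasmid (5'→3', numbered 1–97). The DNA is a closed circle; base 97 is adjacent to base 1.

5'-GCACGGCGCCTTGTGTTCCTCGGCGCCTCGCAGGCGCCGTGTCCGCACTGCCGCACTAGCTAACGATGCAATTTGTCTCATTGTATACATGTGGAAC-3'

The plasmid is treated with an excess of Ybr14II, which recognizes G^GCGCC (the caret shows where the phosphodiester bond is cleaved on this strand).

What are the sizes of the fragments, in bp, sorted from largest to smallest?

Ybr14II sites (GGCGCC) start at positions 5, 22, 33.
Ybr14II cuts after the first base of each site, so after positions 5, 22, 33.
Circular molecule, 3 cuts → 3 fragments:
  6–22 → 17 bp
  23–33 → 11 bp
  34–97 then 1–5 → 64 + 5 = 69 bp
Sorted largest to smallest: 69, 17, 11 bp.

69, 17, 11 bp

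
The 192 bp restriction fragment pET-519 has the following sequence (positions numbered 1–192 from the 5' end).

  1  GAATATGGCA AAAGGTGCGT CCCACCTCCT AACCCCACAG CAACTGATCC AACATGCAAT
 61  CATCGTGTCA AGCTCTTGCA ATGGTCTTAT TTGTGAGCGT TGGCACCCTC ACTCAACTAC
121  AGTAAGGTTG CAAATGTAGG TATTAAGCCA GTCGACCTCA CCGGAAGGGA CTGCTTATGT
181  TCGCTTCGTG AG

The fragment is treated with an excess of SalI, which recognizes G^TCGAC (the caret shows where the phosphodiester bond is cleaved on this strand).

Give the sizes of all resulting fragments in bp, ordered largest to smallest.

151, 41 bp

The SalI site (GTCGAC) starts at position 151.
SalI cuts after the first base of each site, so after position 151.
Linear molecule, 1 cut → 2 fragments:
  1–151 → 151 bp
  152–192 → 41 bp
Sorted largest to smallest: 151, 41 bp.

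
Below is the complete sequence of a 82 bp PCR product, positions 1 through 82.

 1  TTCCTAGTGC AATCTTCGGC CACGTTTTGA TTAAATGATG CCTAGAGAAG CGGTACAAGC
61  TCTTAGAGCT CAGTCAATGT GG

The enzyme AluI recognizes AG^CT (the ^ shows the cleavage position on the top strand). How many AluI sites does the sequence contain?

AGCT occurs starting at positions 58, 67.
AluI cuts at 2 sites.

2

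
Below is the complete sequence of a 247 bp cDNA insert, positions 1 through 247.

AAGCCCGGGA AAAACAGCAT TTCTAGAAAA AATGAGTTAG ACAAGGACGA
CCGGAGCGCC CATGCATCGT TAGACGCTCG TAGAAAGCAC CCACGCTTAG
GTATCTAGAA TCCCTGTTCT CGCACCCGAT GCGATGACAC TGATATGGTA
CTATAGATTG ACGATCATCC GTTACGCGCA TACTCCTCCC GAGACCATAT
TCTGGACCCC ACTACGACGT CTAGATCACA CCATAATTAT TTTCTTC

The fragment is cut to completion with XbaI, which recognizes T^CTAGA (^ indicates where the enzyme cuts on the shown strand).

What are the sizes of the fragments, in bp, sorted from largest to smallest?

XbaI sites (TCTAGA) start at positions 22, 104, 220.
XbaI cuts after the first base of each site, so after positions 22, 104, 220.
Linear molecule, 3 cuts → 4 fragments:
  1–22 → 22 bp
  23–104 → 82 bp
  105–220 → 116 bp
  221–247 → 27 bp
Sorted largest to smallest: 116, 82, 27, 22 bp.

116, 82, 27, 22 bp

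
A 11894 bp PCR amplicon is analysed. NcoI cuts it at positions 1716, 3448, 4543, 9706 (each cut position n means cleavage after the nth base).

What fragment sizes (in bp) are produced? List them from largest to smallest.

Linear molecule, 4 cuts → 5 fragments:
  1716 − 0 = 1716 bp
  3448 − 1716 = 1732 bp
  4543 − 3448 = 1095 bp
  9706 − 4543 = 5163 bp
  11894 − 9706 = 2188 bp
Sorted largest to smallest: 5163, 2188, 1732, 1716, 1095 bp.

5163, 2188, 1732, 1716, 1095 bp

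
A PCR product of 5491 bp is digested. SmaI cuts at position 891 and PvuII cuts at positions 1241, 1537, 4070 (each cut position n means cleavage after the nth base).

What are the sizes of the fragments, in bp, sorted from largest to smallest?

Combined cut positions (sorted): 891, 1241, 1537, 4070.
Linear molecule, 4 cuts → 5 fragments:
  891 − 0 = 891 bp
  1241 − 891 = 350 bp
  1537 − 1241 = 296 bp
  4070 − 1537 = 2533 bp
  5491 − 4070 = 1421 bp
Sorted largest to smallest: 2533, 1421, 891, 350, 296 bp.

2533, 1421, 891, 350, 296 bp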